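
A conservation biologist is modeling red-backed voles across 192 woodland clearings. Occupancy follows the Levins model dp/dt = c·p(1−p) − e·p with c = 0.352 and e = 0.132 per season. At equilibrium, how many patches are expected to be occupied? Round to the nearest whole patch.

p* = 1 − e/c = 1 − 0.132/0.352 = 0.6250.
Expected occupied patches = N × p* = 192 × 0.6250 = 120.00 ≈ 120.

120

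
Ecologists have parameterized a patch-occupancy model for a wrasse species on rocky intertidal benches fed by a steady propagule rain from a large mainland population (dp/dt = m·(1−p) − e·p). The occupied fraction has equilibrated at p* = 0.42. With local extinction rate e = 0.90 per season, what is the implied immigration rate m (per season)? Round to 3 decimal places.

At equilibrium m(1−p*) = e·p*, so m = e·p*/(1−p*).
m = 0.90 × 0.42 / 0.5800 = 0.3780/0.5800 = 0.6517.

0.652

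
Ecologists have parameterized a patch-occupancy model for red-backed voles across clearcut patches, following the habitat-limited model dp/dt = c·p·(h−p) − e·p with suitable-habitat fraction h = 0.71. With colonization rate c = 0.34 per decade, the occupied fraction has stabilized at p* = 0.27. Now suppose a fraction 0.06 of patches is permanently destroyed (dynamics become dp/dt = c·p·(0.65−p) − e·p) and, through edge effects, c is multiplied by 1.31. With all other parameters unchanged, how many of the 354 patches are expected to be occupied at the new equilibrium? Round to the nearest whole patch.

111

Balance c(h−p*) = e gives e = 0.34×(0.71 − 0.27000) = 0.14960.
New p* = 0.65 − e/c = 0.65 − 0.14960/0.44540 = 0.31412.
Expected occupied = 354 × 0.31412 = 111.20 ≈ 111.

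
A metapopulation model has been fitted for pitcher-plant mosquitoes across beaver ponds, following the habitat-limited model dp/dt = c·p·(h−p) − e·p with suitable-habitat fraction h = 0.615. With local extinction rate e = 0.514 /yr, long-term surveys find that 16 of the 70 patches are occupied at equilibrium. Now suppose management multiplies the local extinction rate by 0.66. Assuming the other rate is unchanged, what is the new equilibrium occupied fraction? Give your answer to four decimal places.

Observed p* = 16/70 = 0.22857.
Balance c(h−p*) = e gives c = e/(0.615 − 0.22857) = 0.514/0.38643 = 1.33012.
New p* = 0.615 − e/c = 0.615 − 0.33924/1.33012 = 0.35996.

0.3600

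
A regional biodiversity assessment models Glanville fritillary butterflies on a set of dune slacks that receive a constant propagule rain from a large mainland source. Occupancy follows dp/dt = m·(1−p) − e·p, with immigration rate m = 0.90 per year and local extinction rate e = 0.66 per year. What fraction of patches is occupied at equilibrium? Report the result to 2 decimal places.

At equilibrium the propagule rain into empty patches balances local extinction: m(1−p*) = e·p*.
p* = m/(m+e) = 0.90/(0.90+0.66) = 0.90/1.5600 = 0.5769.

0.58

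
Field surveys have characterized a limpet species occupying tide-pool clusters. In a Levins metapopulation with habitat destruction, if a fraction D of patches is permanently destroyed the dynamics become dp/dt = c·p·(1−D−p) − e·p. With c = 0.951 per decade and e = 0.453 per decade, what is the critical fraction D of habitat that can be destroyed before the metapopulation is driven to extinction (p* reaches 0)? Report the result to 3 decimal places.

The nontrivial equilibrium is p* = (1−D) − e/c; extinction occurs when this hits zero.
So D_crit = 1 − e/c = 1 − 0.453/0.951 = 1 − 0.4763 = 0.5237.
This equals the undisturbed p*, a classic result of Lande's extension.

0.524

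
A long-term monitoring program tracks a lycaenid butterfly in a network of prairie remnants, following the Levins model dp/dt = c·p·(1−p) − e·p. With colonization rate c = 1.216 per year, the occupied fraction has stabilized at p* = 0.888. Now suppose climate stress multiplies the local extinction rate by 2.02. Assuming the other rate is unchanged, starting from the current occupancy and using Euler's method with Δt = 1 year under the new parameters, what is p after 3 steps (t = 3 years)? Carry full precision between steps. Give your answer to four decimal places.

Balance c(1−p*) = e gives e = 1.216×(1 − 0.88800) = 0.13619.
Starting from p₀ = 0.88800; update p ← p + (dp/dt)·Δt with the new parameters.
p: 0.88800 → 0.76464  (Δp = -0.12336)
p: 0.76464 → 0.77312  (Δp = +0.00848)
p: 0.77312 → 0.77372  (Δp = +0.00060)

0.7737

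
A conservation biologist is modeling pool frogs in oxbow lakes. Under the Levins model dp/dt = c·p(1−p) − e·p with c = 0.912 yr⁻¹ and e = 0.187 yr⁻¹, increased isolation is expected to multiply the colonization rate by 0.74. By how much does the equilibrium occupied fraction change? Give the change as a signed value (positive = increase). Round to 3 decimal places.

Before: p* = 1 − 0.187/0.912 = 0.7950.
After the change, c = 0.67488, e = 0.187, so p* = 1 − 0.187/0.67488 = 0.7229.
Δp* = 0.7229 − 0.7950 = -0.0720.

-0.072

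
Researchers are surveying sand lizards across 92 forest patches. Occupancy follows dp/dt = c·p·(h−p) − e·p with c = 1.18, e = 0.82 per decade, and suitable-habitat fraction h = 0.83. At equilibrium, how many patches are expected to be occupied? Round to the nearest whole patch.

p* = h − e/c = 0.83 − 0.6949 = 0.1351.
Expected occupied patches = N × p* = 92 × 0.1351 = 12.43 ≈ 12.

12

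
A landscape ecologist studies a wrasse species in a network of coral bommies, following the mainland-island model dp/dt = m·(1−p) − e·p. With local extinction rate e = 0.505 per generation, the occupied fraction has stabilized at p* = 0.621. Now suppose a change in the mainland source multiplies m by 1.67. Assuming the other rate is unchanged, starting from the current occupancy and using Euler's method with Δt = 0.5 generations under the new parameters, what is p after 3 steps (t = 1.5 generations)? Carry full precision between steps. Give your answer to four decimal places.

0.7323

Balance m(1−p*) = e·p* gives m = e·p*/(1−p*) = 0.505×0.62100/0.37900 = 0.82745.
Starting from p₀ = 0.62100; update p ← p + (dp/dt)·Δt with the new parameters.
  1  |  dp/dt·Δt = +0.105058  |  p_1 = 0.726058
  2  |  dp/dt·Δt = +0.005944  |  p_2 = 0.732001
  3  |  dp/dt·Δt = +0.000336  |  p_3 = 0.732338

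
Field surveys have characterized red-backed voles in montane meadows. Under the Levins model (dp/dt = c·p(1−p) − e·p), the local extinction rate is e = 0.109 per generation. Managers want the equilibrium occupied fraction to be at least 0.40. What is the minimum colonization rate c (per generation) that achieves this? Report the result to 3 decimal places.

p* = 1 − e/c ≥ 0.40 requires e/c ≤ 0.6000, i.e. c ≥ e/0.6000.
c_min = 0.109/0.6000 = 0.1817.

0.182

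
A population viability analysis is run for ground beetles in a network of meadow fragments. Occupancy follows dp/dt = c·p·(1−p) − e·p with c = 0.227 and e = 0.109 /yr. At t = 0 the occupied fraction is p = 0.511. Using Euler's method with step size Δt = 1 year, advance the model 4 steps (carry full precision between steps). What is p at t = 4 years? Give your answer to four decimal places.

0.5144

Update rule: p ← p + [c·p·(1−p) − e·p]·Δt with Δt = 1.
t = 1: p = 0.51100 + (+0.00102) = 0.51202
t = 2: p = 0.51202 + (+0.00091) = 0.51293
t = 3: p = 0.51293 + (+0.00080) = 0.51373
t = 4: p = 0.51373 + (+0.00071) = 0.51444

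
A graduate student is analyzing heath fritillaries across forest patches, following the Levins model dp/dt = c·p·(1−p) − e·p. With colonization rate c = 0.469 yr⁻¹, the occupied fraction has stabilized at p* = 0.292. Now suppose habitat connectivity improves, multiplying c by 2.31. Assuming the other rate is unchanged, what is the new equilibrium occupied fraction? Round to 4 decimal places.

0.6935

Balance c(1−p*) = e gives e = 0.469×(1 − 0.29200) = 0.33205.
New p* = 1 − e/c = 1 − 0.33205/1.08339 = 0.69351.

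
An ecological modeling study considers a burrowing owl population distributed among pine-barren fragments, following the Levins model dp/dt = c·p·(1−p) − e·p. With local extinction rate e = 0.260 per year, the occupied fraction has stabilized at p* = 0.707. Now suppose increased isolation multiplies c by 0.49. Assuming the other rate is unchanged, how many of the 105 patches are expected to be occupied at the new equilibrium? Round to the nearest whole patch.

Balance c(1−p*) = e gives c = e/(1 − 0.70700) = 0.260/0.29300 = 0.88737.
New p* = 1 − e/c = 1 − 0.26000/0.43481 = 0.40204.
Expected occupied = 105 × 0.40204 = 42.21 ≈ 42.

42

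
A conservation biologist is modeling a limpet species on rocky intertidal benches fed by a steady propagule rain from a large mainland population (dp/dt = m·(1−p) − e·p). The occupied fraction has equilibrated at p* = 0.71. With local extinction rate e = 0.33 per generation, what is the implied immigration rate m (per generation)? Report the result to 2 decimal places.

0.81

At equilibrium m(1−p*) = e·p*, so m = e·p*/(1−p*).
m = 0.33 × 0.71 / 0.2900 = 0.2343/0.2900 = 0.8079.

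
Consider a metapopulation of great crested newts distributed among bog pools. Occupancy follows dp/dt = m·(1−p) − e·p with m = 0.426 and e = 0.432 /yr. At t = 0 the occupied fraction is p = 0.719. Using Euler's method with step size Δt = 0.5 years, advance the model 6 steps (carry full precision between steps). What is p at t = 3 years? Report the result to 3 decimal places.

0.504

Update rule: p ← p + [m·(1−p) − e·p]·Δt with Δt = 0.5.
  1  |  dp/dt·Δt = -0.095451  |  p_1 = 0.623549
  2  |  dp/dt·Δt = -0.054503  |  p_2 = 0.569046
  3  |  dp/dt·Δt = -0.031121  |  p_3 = 0.537926
  4  |  dp/dt·Δt = -0.017770  |  p_4 = 0.520155
  5  |  dp/dt·Δt = -0.010147  |  p_5 = 0.510009
  6  |  dp/dt·Δt = -0.005794  |  p_6 = 0.504215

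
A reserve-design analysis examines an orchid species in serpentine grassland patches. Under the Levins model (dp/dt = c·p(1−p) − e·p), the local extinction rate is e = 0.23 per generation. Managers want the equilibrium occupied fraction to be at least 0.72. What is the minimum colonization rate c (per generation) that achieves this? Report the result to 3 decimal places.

p* = 1 − e/c ≥ 0.72 requires e/c ≤ 0.2800, i.e. c ≥ e/0.2800.
c_min = 0.23/0.2800 = 0.8214.

0.821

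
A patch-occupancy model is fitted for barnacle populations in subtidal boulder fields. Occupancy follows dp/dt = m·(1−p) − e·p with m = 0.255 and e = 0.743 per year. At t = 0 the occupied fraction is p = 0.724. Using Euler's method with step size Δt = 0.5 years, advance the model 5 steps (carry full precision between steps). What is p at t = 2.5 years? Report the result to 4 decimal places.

Update rule: p ← p + [m·(1−p) − e·p]·Δt with Δt = 0.5.
  1  |  dp/dt·Δt = -0.233776  |  p_1 = 0.490224
  2  |  dp/dt·Δt = -0.117122  |  p_2 = 0.373102
  3  |  dp/dt·Δt = -0.058678  |  p_3 = 0.314424
  4  |  dp/dt·Δt = -0.029398  |  p_4 = 0.285027
  5  |  dp/dt·Δt = -0.014728  |  p_5 = 0.270298

0.2703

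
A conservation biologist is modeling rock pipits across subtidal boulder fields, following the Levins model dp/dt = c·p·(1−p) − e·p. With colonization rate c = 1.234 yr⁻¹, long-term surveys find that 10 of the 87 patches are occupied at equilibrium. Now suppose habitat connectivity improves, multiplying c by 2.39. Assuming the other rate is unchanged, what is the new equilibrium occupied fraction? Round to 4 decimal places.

Observed p* = 10/87 = 0.11494.
Balance c(1−p*) = e gives e = 1.234×(1 − 0.11494) = 1.09216.
New p* = 1 − e/c = 1 − 1.09216/2.94926 = 0.62968.

0.6297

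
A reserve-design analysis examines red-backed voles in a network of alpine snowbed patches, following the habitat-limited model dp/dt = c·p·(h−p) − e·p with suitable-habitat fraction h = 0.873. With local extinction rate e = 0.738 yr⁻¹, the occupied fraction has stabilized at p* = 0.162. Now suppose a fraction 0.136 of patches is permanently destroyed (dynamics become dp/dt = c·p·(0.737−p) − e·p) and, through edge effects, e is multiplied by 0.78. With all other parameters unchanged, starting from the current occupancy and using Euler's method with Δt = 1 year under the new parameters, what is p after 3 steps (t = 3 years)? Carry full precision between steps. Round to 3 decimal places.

Balance c(h−p*) = e gives c = e/(0.873 − 0.16200) = 0.738/0.71100 = 1.03797.
Starting from p₀ = 0.16200; update p ← p + (dp/dt)·Δt with the new parameters.
step 1: Δp = +0.00343, p = 0.16543
step 2: Δp = +0.00292, p = 0.16835
step 3: Δp = +0.00246, p = 0.17081

0.171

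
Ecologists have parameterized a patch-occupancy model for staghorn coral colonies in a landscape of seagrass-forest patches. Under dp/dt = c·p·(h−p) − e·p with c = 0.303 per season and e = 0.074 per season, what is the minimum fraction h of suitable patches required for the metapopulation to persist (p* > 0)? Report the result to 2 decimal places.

0.24

p* = h − e/c is positive only when h > e/c.
h_min = e/c = 0.074/0.303 = 0.2442.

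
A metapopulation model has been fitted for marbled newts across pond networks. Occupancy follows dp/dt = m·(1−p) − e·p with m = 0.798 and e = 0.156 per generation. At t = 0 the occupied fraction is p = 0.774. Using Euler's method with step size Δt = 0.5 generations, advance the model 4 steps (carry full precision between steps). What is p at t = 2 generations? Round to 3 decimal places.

Update rule: p ← p + [m·(1−p) − e·p]·Δt with Δt = 0.5.
t = 0.5: p = 0.77400 + (+0.02980) = 0.80380
t = 1: p = 0.80380 + (+0.01559) = 0.81939
t = 1.5: p = 0.81939 + (+0.00815) = 0.82754
t = 2: p = 0.82754 + (+0.00426) = 0.83180

0.832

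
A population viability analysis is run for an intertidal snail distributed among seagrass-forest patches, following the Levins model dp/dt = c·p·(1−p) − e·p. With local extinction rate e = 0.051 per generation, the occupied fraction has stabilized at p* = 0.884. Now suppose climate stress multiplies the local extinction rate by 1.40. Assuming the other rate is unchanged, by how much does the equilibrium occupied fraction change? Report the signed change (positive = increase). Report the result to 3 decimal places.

Balance c(1−p*) = e gives c = e/(1 − 0.88400) = 0.051/0.11600 = 0.43966.
New p* = 1 − e/c = 1 − 0.07140/0.43966 = 0.83760.
Δp* = 0.83760 − 0.88400 = -0.04640.

-0.046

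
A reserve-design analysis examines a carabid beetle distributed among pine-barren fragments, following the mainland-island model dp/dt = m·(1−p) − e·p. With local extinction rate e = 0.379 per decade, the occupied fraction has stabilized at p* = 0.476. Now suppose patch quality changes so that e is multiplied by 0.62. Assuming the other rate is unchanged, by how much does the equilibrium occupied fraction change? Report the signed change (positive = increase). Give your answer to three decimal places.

Balance m(1−p*) = e·p* gives m = e·p*/(1−p*) = 0.379×0.47600/0.52400 = 0.34428.
New p* = m/(m+e) = 0.34428/(0.34428+0.23498) = 0.59434.
Δp* = 0.59434 − 0.47600 = +0.11834.

0.118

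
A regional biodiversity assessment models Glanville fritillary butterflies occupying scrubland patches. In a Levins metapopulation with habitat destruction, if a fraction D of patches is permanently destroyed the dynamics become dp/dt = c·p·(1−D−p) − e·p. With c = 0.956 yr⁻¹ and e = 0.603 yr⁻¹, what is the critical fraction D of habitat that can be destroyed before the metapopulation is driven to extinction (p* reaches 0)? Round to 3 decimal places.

The nontrivial equilibrium is p* = (1−D) − e/c; extinction occurs when this hits zero.
So D_crit = 1 − e/c = 1 − 0.603/0.956 = 1 − 0.6308 = 0.3692.
Note this equals the original equilibrium occupancy — the Levins extinction-debt result.

0.369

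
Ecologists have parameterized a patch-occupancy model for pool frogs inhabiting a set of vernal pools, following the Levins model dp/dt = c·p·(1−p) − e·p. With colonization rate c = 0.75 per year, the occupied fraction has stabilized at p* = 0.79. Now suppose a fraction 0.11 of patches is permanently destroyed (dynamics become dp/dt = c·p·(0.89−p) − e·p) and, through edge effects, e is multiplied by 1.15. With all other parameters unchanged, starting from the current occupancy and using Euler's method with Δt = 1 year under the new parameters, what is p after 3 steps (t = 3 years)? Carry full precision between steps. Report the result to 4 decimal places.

0.6619

Balance c(1−p*) = e gives e = 0.75×(1 − 0.79000) = 0.15750.
Starting from p₀ = 0.79000; update p ← p + (dp/dt)·Δt with the new parameters.
  1  |  dp/dt·Δt = -0.083839  |  p_1 = 0.706161
  2  |  dp/dt·Δt = -0.030539  |  p_2 = 0.675623
  3  |  dp/dt·Δt = -0.013744  |  p_3 = 0.661879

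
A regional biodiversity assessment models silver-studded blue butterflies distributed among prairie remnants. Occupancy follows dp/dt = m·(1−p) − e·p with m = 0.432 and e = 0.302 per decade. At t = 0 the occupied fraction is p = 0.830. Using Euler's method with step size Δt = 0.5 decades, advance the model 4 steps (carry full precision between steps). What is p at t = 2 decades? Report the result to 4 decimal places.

0.6273

Update rule: p ← p + [m·(1−p) − e·p]·Δt with Δt = 0.5.
t = 0.5: p = 0.83000 + (-0.08861) = 0.74139
t = 1: p = 0.74139 + (-0.05609) = 0.68530
t = 1.5: p = 0.68530 + (-0.03551) = 0.64979
t = 2: p = 0.64979 + (-0.02247) = 0.62732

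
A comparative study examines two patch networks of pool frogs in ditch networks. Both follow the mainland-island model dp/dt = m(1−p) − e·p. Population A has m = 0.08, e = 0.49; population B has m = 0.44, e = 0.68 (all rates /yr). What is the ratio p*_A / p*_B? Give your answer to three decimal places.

A: p*_A = m/(m+e) = 0.08/0.5700 = 0.1404.
B: p*_B = 0.44/1.1200 = 0.3929.
p*_A / p*_B = 0.1404/0.3929 = 0.3573.

0.357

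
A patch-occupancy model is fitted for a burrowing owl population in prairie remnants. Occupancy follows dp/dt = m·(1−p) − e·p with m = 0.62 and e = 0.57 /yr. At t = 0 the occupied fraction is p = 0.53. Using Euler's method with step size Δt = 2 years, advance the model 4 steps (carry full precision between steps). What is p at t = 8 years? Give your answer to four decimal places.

Update rule: p ← p + [m·(1−p) − e·p]·Δt with Δt = 2.
p: 0.53000 → 0.50860  (Δp = -0.02140)
p: 0.50860 → 0.53813  (Δp = +0.02953)
p: 0.53813 → 0.49738  (Δp = -0.04075)
p: 0.49738 → 0.55362  (Δp = +0.05624)

0.5536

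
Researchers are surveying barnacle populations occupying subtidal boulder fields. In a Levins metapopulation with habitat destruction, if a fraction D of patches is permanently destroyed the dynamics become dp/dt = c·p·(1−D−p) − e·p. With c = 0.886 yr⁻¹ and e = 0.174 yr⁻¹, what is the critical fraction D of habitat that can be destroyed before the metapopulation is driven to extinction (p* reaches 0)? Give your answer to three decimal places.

0.804

The nontrivial equilibrium is p* = (1−D) − e/c; extinction occurs when this hits zero.
So D_crit = 1 − e/c = 1 − 0.174/0.886 = 1 − 0.1964 = 0.8036.
This equals the undisturbed p*, a classic result of Lande's extension.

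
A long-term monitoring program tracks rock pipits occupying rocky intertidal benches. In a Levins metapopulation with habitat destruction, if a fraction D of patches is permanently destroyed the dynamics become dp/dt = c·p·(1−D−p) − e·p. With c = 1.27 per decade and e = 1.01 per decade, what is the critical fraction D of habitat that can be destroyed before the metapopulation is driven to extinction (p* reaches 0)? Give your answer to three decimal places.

The nontrivial equilibrium is p* = (1−D) − e/c; extinction occurs when this hits zero.
So D_crit = 1 − e/c = 1 − 1.01/1.27 = 1 − 0.7953 = 0.2047.
This equals the undisturbed p*, a classic result of Lande's extension.

0.205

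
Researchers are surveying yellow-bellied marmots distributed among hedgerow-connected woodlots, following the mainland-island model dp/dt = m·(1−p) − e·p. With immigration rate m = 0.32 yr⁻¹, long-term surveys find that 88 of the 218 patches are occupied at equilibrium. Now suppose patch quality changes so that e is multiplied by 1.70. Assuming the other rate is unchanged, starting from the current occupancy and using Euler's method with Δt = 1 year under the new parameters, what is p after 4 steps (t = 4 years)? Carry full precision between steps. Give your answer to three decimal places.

Observed p* = 88/218 = 0.40367.
Balance m(1−p*) = e·p* gives e = m(1−p*)/p* = 0.32×0.59633/0.40367 = 0.47273.
Starting from p₀ = 0.40367; update p ← p + (dp/dt)·Δt with the new parameters.
  1  |  dp/dt·Δt = -0.133578  |  p_1 = 0.270092
  2  |  dp/dt·Δt = +0.016515  |  p_2 = 0.286607
  3  |  dp/dt·Δt = -0.002042  |  p_3 = 0.284565
  4  |  dp/dt·Δt = +0.000252  |  p_4 = 0.284817

0.285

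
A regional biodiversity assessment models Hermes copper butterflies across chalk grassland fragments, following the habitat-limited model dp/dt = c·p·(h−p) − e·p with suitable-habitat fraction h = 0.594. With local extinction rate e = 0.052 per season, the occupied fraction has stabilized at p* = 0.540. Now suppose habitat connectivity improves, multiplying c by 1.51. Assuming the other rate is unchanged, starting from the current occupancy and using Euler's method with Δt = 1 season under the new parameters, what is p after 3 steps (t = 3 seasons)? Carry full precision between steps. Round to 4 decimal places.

0.5581

Balance c(h−p*) = e gives c = e/(0.594 − 0.54000) = 0.052/0.05400 = 0.96296.
Starting from p₀ = 0.54000; update p ← p + (dp/dt)·Δt with the new parameters.
t = 1: p = 0.54000 + (+0.01432) = 0.55432
t = 2: p = 0.55432 + (+0.00316) = 0.55748
t = 3: p = 0.55748 + (+0.00062) = 0.55809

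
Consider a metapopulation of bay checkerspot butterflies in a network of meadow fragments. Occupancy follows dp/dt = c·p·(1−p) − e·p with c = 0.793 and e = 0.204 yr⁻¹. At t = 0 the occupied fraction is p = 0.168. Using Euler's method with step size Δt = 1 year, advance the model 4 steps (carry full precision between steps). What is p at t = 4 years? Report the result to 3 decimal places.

0.554

Update rule: p ← p + [c·p·(1−p) − e·p]·Δt with Δt = 1.
step 1: Δp = +0.07657, p = 0.24457
step 2: Δp = +0.09662, p = 0.34119
step 3: Δp = +0.10865, p = 0.44984
step 4: Δp = +0.10449, p = 0.55432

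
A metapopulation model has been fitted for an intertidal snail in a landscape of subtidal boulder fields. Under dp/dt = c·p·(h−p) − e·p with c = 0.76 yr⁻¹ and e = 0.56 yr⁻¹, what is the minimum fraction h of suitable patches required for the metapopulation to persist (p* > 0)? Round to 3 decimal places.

p* = h − e/c is positive only when h > e/c.
h_min = e/c = 0.56/0.76 = 0.7368.

0.737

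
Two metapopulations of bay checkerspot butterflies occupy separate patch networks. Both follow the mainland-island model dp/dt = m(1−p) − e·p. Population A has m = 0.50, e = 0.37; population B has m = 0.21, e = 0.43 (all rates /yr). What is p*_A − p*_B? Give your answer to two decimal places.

A: p*_A = m/(m+e) = 0.50/0.8700 = 0.5747.
B: p*_B = 0.21/0.6400 = 0.3281.
p*_A − p*_B = 0.5747 − 0.3281 = 0.2466.

0.25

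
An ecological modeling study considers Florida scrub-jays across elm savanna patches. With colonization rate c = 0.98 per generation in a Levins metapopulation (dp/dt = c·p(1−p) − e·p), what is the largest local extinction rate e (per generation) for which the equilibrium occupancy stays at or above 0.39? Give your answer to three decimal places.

0.598

1 − e/c ≥ 0.39 ⇒ e ≤ c(1 − 0.39) = 0.98 × 0.6100.
e_max = 0.5978.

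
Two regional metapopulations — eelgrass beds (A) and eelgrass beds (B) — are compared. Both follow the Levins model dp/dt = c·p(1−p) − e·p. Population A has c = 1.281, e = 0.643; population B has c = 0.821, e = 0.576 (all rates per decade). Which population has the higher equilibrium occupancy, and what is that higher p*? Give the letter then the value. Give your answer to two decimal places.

A, 0.50

A: p*_A = 1 − 0.643/1.281 = 0.4980.
B: p*_B = 1 − 0.576/0.821 = 0.2984.
A is higher at 0.4980.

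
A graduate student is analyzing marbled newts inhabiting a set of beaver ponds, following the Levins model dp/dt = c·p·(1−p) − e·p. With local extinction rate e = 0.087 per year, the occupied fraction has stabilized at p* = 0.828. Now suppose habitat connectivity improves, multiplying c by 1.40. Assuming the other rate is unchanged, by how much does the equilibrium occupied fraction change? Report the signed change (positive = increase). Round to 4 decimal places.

Balance c(1−p*) = e gives c = e/(1 − 0.82800) = 0.087/0.17200 = 0.50581.
New p* = 1 − e/c = 1 − 0.08700/0.70813 = 0.87714.
Δp* = 0.87714 − 0.82800 = +0.04914.

0.0491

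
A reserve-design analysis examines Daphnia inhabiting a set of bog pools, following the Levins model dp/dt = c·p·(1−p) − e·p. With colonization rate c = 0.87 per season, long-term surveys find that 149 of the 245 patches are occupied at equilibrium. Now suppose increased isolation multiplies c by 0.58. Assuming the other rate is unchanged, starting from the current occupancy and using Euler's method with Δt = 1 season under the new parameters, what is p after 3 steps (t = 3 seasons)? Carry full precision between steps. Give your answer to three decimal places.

Observed p* = 149/245 = 0.60816.
Balance c(1−p*) = e gives e = 0.87×(1 − 0.60816) = 0.34090.
Starting from p₀ = 0.60816; update p ← p + (dp/dt)·Δt with the new parameters.
t = 1: p = 0.60816 + (-0.08708) = 0.52109
t = 2: p = 0.52109 + (-0.05171) = 0.46938
t = 3: p = 0.46938 + (-0.03433) = 0.43504

0.435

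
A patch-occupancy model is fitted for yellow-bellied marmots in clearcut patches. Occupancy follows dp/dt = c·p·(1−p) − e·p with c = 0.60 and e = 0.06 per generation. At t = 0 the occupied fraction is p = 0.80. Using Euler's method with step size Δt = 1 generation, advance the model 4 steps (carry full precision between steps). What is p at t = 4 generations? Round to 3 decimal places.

Update rule: p ← p + [c·p·(1−p) − e·p]·Δt with Δt = 1.
t = 1: p = 0.80000 + (+0.04800) = 0.84800
t = 2: p = 0.84800 + (+0.02646) = 0.87446
t = 3: p = 0.87446 + (+0.01340) = 0.88786
t = 4: p = 0.88786 + (+0.00647) = 0.89433

0.894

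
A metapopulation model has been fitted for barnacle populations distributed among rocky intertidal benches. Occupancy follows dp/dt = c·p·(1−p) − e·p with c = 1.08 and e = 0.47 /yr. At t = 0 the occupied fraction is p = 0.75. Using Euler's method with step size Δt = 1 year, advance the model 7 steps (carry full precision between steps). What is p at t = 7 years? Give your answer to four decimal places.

Update rule: p ← p + [c·p·(1−p) − e·p]·Δt with Δt = 1.
  1  |  dp/dt·Δt = -0.150000  |  p_1 = 0.600000
  2  |  dp/dt·Δt = -0.022800  |  p_2 = 0.577200
  3  |  dp/dt·Δt = -0.007721  |  p_3 = 0.569479
  4  |  dp/dt·Δt = -0.002869  |  p_4 = 0.566610
  5  |  dp/dt·Δt = -0.001099  |  p_5 = 0.565512
  6  |  dp/dt·Δt = -0.000426  |  p_6 = 0.565086
  7  |  dp/dt·Δt = -0.000166  |  p_7 = 0.564921

0.5649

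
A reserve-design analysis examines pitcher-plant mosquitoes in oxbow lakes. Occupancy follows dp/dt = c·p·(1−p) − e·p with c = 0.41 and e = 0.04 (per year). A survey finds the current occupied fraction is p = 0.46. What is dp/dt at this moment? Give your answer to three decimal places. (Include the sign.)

Colonization term: c·p·(1−p) = 0.41×0.46×0.5400 = 0.10184.
Extinction term: e·p = 0.01840.
dp/dt = 0.10184 − 0.01840 = 0.08344.

0.083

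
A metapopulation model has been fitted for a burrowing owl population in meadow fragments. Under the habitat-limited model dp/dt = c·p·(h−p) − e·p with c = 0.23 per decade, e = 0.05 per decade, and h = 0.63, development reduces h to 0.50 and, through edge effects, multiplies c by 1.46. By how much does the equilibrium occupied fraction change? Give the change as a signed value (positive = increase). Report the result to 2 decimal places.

-0.06

Before: p* = h − e/c = 0.63 − 0.05/0.23 = 0.63 − 0.2174 = 0.4126.
After: c = 0.3358, e = 0.05, h = 0.50; p* = 0.50 − 0.05/0.3358 = 0.3511.
Δp* = 0.3511 − 0.4126 = -0.0615.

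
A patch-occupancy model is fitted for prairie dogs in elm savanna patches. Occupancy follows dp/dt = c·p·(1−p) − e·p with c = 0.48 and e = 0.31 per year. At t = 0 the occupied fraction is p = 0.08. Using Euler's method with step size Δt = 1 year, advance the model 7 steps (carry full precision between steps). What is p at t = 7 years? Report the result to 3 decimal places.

0.171

Update rule: p ← p + [c·p·(1−p) − e·p]·Δt with Δt = 1.
step 1: Δp = +0.01053, p = 0.09053
step 2: Δp = +0.01146, p = 0.10198
step 3: Δp = +0.01234, p = 0.11433
step 4: Δp = +0.01316, p = 0.12749
step 5: Δp = +0.01387, p = 0.14136
step 6: Δp = +0.01444, p = 0.15580
step 7: Δp = +0.01483, p = 0.17064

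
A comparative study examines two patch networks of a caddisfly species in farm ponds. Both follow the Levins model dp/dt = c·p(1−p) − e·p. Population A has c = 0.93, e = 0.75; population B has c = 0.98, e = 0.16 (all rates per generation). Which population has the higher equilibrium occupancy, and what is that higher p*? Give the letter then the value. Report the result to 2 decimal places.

B, 0.84

A: p*_A = 1 − 0.75/0.93 = 0.1935.
B: p*_B = 1 − 0.16/0.98 = 0.8367.
B is higher at 0.8367.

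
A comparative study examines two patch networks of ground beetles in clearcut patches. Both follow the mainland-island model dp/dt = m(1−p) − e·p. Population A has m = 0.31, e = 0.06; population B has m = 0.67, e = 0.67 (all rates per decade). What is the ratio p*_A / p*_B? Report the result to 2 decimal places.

1.68

A: p*_A = m/(m+e) = 0.31/0.3700 = 0.8378.
B: p*_B = 0.67/1.3400 = 0.5000.
p*_A / p*_B = 0.8378/0.5000 = 1.6757.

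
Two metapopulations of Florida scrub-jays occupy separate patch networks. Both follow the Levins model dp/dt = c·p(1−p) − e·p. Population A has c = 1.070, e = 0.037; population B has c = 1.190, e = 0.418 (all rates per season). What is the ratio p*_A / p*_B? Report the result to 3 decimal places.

A: p*_A = 1 − 0.037/1.070 = 0.9654.
B: p*_B = 1 − 0.418/1.190 = 0.6487.
p*_A / p*_B = 0.9654/0.6487 = 1.4881.

1.488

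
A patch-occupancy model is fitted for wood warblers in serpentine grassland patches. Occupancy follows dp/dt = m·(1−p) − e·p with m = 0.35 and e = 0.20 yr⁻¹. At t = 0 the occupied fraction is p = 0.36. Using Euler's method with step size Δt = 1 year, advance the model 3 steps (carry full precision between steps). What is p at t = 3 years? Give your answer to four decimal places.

Update rule: p ← p + [m·(1−p) − e·p]·Δt with Δt = 1.
step 1: Δp = +0.15200, p = 0.51200
step 2: Δp = +0.06840, p = 0.58040
step 3: Δp = +0.03078, p = 0.61118

0.6112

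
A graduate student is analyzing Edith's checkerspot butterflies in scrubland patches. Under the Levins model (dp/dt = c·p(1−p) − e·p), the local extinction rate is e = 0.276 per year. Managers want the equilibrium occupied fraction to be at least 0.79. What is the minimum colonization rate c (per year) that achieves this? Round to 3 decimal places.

1.314

p* = 1 − e/c ≥ 0.79 requires e/c ≤ 0.2100, i.e. c ≥ e/0.2100.
c_min = 0.276/0.2100 = 1.3143.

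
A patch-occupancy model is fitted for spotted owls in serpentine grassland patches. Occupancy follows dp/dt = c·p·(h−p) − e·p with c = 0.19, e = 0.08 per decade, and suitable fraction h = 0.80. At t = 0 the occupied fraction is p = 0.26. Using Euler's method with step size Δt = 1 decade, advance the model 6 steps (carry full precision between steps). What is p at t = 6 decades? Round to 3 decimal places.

Update rule: p ← p + [c·p·(h−p) − e·p]·Δt with Δt = 1.
p: 0.26000 → 0.26588  (Δp = +0.00588)
p: 0.26588 → 0.27159  (Δp = +0.00571)
p: 0.27159 → 0.27713  (Δp = +0.00554)
p: 0.27713 → 0.28249  (Δp = +0.00536)
p: 0.28249 → 0.28767  (Δp = +0.00518)
p: 0.28767 → 0.29266  (Δp = +0.00499)

0.293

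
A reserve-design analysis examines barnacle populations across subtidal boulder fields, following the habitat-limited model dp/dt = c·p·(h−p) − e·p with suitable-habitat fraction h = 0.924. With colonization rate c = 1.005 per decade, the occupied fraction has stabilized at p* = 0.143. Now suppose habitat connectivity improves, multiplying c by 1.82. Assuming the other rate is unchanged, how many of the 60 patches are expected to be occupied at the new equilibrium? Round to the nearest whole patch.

30

Balance c(h−p*) = e gives e = 1.005×(0.924 − 0.14300) = 0.78490.
New p* = 0.924 − e/c = 0.924 − 0.78490/1.82910 = 0.49488.
Expected occupied = 60 × 0.49488 = 29.69 ≈ 30.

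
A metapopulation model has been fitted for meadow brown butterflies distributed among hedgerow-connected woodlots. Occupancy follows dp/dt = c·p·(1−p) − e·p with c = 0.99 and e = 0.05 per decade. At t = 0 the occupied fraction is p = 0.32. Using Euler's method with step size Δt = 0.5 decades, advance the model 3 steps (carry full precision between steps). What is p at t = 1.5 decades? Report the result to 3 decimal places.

0.640

Update rule: p ← p + [c·p·(1−p) − e·p]·Δt with Δt = 0.5.
p: 0.32000 → 0.41971  (Δp = +0.09971)
p: 0.41971 → 0.52978  (Δp = +0.11007)
p: 0.52978 → 0.63984  (Δp = +0.11007)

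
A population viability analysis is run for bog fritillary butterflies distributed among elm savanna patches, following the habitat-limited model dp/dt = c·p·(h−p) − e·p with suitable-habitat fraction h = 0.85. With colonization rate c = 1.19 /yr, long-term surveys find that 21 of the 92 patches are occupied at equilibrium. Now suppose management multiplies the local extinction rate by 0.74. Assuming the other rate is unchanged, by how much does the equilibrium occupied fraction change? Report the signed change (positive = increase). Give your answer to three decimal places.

0.162

Observed p* = 21/92 = 0.22826.
Balance c(h−p*) = e gives e = 1.19×(0.85 − 0.22826) = 0.73987.
New p* = 0.85 − e/c = 0.85 − 0.54750/1.19000 = 0.38992.
Δp* = 0.38992 − 0.22826 = +0.16166.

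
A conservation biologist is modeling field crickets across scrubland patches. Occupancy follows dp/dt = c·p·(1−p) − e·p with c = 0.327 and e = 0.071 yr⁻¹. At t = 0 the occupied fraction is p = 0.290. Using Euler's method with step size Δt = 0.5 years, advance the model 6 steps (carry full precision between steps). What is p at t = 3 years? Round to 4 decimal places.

Update rule: p ← p + [c·p·(1−p) − e·p]·Δt with Δt = 0.5.
step 1: Δp = +0.02337, p = 0.31337
step 2: Δp = +0.02406, p = 0.33743
step 3: Δp = +0.02458, p = 0.36200
step 4: Δp = +0.02491, p = 0.38691
step 5: Δp = +0.02505, p = 0.41196
step 6: Δp = +0.02498, p = 0.43694

0.4369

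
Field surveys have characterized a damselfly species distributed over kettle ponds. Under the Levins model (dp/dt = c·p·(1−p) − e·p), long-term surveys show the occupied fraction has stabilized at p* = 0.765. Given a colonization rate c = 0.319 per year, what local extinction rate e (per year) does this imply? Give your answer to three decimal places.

0.075

At equilibrium c(1−p*) = e.
e = 0.319 × (1 − 0.765) = 0.319 × 0.2350 = 0.0750.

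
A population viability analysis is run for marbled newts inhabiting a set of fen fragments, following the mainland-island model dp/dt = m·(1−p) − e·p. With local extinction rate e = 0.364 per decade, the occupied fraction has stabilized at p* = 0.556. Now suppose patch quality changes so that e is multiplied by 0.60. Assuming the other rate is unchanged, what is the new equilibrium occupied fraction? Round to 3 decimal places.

Balance m(1−p*) = e·p* gives m = e·p*/(1−p*) = 0.364×0.55600/0.44400 = 0.45582.
New p* = m/(m+e) = 0.45582/(0.45582+0.21840) = 0.67607.

0.676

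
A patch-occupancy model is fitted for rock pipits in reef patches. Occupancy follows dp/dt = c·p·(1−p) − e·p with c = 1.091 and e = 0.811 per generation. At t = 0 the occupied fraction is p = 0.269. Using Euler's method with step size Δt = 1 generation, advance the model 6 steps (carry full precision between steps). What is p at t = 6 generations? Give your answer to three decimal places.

0.258

Update rule: p ← p + [c·p·(1−p) − e·p]·Δt with Δt = 1.
p: 0.26900 → 0.26537  (Δp = -0.00363)
p: 0.26537 → 0.26285  (Δp = -0.00253)
p: 0.26285 → 0.26107  (Δp = -0.00178)
p: 0.26107 → 0.25981  (Δp = -0.00126)
p: 0.25981 → 0.25891  (Δp = -0.00090)
p: 0.25891 → 0.25827  (Δp = -0.00064)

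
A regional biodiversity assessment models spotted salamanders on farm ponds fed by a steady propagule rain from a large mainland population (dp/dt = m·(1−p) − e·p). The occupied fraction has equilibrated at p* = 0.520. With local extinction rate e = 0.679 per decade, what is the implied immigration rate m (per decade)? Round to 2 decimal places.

0.74

At equilibrium m(1−p*) = e·p*, so m = e·p*/(1−p*).
m = 0.679 × 0.520 / 0.4800 = 0.3531/0.4800 = 0.7356.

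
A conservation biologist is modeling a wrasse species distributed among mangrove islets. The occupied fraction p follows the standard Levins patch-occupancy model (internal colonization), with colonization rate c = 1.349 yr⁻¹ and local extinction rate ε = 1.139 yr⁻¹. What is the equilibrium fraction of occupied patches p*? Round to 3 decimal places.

Setting dp/dt = 0 and dividing through by p* gives c·(1−p*) = ε.
So p* = 1 − ε/c = 1 − 1.139/1.349 = 1 − 0.8443 = 0.1557.

0.156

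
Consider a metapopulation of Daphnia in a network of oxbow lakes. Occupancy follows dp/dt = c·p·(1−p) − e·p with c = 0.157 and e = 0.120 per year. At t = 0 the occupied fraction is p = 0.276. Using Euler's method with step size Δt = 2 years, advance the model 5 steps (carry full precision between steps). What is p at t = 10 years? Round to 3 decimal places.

0.262

Update rule: p ← p + [c·p·(1−p) − e·p]·Δt with Δt = 2.
step 1: Δp = -0.00350, p = 0.27250
step 2: Δp = -0.00315, p = 0.26935
step 3: Δp = -0.00285, p = 0.26650
step 4: Δp = -0.00258, p = 0.26392
step 5: Δp = -0.00234, p = 0.26158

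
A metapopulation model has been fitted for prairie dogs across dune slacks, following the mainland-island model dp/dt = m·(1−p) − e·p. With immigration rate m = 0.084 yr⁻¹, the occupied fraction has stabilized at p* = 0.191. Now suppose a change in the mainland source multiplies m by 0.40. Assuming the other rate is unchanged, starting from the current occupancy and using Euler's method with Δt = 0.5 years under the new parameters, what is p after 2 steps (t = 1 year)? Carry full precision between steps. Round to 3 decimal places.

0.154

Balance m(1−p*) = e·p* gives e = m(1−p*)/p* = 0.084×0.80900/0.19100 = 0.35579.
Starting from p₀ = 0.19100; update p ← p + (dp/dt)·Δt with the new parameters.
t = 0.5: p = 0.19100 + (-0.02039) = 0.17061
t = 1: p = 0.17061 + (-0.01642) = 0.15420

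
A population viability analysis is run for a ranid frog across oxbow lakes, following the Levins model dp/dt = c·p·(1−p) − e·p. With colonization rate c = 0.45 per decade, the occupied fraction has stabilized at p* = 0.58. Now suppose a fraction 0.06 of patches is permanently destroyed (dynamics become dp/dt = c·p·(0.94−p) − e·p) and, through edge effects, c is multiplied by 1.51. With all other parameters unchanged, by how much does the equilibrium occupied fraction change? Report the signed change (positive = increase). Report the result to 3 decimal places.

Balance c(1−p*) = e gives e = 0.45×(1 − 0.58000) = 0.18900.
New p* = 0.94 − e/c = 0.94 − 0.18900/0.67950 = 0.66185.
Δp* = 0.66185 − 0.58000 = +0.08185.

0.082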